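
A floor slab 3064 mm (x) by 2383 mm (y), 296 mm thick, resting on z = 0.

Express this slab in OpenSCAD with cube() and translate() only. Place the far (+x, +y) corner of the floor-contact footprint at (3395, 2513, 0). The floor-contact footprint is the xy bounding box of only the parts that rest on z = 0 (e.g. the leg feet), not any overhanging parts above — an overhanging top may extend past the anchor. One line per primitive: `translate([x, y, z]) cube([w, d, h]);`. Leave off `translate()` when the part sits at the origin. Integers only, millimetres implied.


translate([331, 130, 0]) cube([3064, 2383, 296]);


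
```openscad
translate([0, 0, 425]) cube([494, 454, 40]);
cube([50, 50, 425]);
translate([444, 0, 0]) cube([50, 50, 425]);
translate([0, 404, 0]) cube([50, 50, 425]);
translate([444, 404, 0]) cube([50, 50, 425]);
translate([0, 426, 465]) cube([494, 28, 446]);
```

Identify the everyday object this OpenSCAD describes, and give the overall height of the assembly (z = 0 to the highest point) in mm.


A chair. The overall height is 911 mm.

A slab on four corner posts with a tall panel at the back — a chair. The seat slab sits at z = 425 with thickness 40, and the 446 mm backrest starts at the seat top, so the overall height is 425 + 40 + 446 = 911 mm.


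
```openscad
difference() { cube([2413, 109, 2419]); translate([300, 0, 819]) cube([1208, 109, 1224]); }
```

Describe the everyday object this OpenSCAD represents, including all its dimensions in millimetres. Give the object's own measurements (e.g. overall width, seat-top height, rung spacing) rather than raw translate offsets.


A wall 2413 mm long (x), 109 mm thick (y), 2419 mm tall, with a rectangular window opening cut through it. The opening is 1208 mm wide and 1224 mm tall; its sill is at z = 819 mm and its near (−x) edge is 300 mm from the wall's −x end. The opening passes through the full wall thickness.


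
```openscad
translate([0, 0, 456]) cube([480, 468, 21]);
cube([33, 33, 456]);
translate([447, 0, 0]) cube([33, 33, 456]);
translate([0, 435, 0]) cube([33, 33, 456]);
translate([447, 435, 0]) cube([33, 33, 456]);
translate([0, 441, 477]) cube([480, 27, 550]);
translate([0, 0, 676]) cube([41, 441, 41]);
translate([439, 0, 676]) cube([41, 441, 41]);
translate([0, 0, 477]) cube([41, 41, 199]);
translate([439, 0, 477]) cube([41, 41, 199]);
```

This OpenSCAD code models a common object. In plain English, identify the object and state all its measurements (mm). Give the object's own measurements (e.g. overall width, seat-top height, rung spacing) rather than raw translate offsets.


A chair. The seat is a 480×468×21 mm slab with its top at z = 477 mm, on four 33×33 mm corner legs (flush with the seat edges, standing on z = 0). A flat backrest 27 mm thick, 550 mm tall, spans the full seat width and rises from the seat top along its +y edge, rear face flush with the rear of the seat. Two armrests of 41×41 mm section run along each side from the seat's front edge to the front of the backrest, top faces 240 mm above the seat top and outer faces flush with the seat's x-edges; a 41×41 mm post under the front of each armrest stands on the seat at the front corner.


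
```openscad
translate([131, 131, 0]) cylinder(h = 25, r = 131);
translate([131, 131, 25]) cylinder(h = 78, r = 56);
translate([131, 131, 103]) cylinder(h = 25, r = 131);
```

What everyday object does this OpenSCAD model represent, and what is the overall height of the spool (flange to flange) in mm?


A spool. The overall height is 128 mm.

Three coaxial cylinders, large–small–large — a spool. Two 25 mm flanges and a 78 mm core give 25 + 78 + 25 = 128 mm.


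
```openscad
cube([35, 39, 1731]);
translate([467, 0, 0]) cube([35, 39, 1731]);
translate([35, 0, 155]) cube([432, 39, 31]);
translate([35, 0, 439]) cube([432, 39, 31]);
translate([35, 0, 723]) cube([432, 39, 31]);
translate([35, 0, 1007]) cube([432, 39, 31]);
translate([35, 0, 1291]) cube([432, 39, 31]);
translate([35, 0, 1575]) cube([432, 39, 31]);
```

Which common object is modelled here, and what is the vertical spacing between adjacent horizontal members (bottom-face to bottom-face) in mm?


A ladder. The rung spacing is 284 mm.

Two tall 35×39 posts with 6 short bars between them — a ladder. Adjacent rungs sit at z = 155 and z = 439, so the spacing is 439 − 155 = 284 mm.


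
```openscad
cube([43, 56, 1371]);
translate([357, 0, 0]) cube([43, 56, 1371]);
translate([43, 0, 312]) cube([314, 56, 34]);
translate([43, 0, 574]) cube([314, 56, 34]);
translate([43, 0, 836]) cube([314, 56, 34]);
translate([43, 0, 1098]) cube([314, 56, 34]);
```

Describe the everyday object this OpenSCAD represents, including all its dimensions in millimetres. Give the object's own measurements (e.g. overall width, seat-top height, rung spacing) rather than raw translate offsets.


A straight ladder. Two 43×56 mm vertical rails, 1371 mm tall, stand 400 mm apart (outside-to-outside) with their front faces coplanar on the −y side. 4 rungs, each 56 mm deep and 34 mm tall, span between the inner faces of the rails, front faces flush with the rails. The lowest rung's underside is at z = 312 mm and rungs are spaced 262 mm apart (underside to underside).


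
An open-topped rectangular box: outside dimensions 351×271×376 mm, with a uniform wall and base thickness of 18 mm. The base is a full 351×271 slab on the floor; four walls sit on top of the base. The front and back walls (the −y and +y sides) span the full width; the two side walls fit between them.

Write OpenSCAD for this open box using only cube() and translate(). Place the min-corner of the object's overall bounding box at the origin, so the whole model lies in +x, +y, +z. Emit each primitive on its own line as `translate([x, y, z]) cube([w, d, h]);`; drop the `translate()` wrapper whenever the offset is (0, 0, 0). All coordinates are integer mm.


cube([351, 271, 18]);
translate([0, 0, 18]) cube([351, 18, 358]);
translate([0, 253, 18]) cube([351, 18, 358]);
translate([0, 18, 18]) cube([18, 235, 358]);
translate([333, 18, 18]) cube([18, 235, 358]);


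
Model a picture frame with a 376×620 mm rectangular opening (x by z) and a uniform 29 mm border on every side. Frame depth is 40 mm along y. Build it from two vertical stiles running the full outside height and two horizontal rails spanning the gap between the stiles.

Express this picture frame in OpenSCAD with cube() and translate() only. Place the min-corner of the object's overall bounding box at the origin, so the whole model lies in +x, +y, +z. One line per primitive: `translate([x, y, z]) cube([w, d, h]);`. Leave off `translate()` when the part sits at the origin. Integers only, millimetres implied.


cube([29, 40, 678]);
translate([405, 0, 0]) cube([29, 40, 678]);
translate([29, 0, 0]) cube([376, 40, 29]);
translate([29, 0, 649]) cube([376, 40, 29]);


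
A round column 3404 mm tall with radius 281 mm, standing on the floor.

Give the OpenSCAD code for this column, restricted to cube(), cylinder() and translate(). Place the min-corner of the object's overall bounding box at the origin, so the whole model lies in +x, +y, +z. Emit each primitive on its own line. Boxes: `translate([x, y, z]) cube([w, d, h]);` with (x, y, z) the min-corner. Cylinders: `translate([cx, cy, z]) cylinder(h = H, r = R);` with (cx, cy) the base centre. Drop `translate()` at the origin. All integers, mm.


translate([281, 281, 0]) cylinder(h = 3404, r = 281);


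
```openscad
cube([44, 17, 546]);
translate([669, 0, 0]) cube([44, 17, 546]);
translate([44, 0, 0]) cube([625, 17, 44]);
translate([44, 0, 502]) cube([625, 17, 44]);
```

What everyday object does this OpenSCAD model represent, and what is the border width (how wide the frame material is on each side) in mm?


A picture frame. The border width is 44 mm.

Four thin pieces enclosing a rectangular opening — a picture frame. The two full-height stiles are 546 mm tall; the top rail sits at z = 502 and is 44 mm tall, so the border above the opening is 546 − 502 = 44 mm, matching the stile x-width.


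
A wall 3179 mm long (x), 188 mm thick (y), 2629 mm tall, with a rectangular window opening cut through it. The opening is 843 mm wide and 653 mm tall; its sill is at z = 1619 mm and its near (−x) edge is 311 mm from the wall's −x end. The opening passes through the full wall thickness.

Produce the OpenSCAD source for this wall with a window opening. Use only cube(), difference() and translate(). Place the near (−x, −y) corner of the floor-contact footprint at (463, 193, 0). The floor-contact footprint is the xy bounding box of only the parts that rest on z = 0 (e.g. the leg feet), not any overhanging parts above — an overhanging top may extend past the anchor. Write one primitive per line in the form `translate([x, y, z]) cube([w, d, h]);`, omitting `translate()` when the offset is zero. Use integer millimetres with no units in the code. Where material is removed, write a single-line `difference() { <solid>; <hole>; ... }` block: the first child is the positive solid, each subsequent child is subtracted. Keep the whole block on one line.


difference() { translate([463, 193, 0]) cube([3179, 188, 2629]); translate([774, 193, 1619]) cube([843, 188, 653]); }


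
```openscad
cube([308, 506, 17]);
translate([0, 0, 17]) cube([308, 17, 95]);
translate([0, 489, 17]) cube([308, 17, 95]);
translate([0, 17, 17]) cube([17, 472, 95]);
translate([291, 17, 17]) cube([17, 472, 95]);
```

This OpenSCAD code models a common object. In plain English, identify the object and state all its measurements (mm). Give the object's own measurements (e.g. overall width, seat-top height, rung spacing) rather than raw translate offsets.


An open-topped rectangular box: outside dimensions 308×506×112 mm, with a uniform wall and base thickness of 17 mm. The base is a full 308×506 slab on the floor; four walls sit on top of the base. The front and back walls (the −y and +y sides) span the full width; the two side walls fit between them.


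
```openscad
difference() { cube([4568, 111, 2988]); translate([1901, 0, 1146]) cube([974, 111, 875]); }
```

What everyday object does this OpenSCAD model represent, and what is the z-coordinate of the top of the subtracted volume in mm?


A wall with a window opening. The window head height is 2021 mm.

A wall with a rectangular opening subtracted — a window. Sill at z = 1146, opening 875 mm tall, so the head is at 1146 + 875 = 2021 mm.


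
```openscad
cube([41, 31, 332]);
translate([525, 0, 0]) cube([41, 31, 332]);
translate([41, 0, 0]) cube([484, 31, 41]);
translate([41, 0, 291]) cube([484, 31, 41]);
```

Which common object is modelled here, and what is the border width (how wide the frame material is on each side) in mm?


A picture frame. The border width is 41 mm.

Four thin pieces enclosing a rectangular opening — a picture frame. The two full-height stiles are 332 mm tall; the top rail sits at z = 291 and is 41 mm tall, so the border above the opening is 332 − 291 = 41 mm, matching the stile x-width.


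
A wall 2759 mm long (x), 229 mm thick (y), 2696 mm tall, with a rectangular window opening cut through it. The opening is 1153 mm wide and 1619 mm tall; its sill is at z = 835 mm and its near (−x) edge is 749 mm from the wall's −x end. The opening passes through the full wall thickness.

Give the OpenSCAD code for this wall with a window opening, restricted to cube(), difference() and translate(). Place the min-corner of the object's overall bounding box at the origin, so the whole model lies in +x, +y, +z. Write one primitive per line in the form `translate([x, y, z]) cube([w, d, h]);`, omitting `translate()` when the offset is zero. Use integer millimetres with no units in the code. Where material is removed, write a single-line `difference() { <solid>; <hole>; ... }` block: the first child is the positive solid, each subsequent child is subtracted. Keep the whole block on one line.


difference() { cube([2759, 229, 2696]); translate([749, 0, 835]) cube([1153, 229, 1619]); }


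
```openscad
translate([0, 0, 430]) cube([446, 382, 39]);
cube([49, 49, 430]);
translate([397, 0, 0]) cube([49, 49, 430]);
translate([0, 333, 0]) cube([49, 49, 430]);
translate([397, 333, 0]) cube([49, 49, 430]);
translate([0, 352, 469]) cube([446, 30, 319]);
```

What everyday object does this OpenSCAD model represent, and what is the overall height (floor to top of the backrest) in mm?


A chair. The overall height is 788 mm.

A slab on four corner posts with a tall panel at the back — a chair. The seat slab sits at z = 430 with thickness 39, and the 319 mm backrest starts at the seat top, so the overall height is 430 + 39 + 319 = 788 mm.


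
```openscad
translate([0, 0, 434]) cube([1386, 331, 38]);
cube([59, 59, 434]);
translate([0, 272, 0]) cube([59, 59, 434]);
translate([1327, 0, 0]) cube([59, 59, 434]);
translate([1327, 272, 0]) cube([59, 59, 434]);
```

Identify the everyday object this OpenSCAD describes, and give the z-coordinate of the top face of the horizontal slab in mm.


A bench. The seat-top height is 472 mm.

A long slab on four corner posts — a bench. The slab sits at z = 434 with thickness 38, so the top is 434 + 38 = 472 mm.


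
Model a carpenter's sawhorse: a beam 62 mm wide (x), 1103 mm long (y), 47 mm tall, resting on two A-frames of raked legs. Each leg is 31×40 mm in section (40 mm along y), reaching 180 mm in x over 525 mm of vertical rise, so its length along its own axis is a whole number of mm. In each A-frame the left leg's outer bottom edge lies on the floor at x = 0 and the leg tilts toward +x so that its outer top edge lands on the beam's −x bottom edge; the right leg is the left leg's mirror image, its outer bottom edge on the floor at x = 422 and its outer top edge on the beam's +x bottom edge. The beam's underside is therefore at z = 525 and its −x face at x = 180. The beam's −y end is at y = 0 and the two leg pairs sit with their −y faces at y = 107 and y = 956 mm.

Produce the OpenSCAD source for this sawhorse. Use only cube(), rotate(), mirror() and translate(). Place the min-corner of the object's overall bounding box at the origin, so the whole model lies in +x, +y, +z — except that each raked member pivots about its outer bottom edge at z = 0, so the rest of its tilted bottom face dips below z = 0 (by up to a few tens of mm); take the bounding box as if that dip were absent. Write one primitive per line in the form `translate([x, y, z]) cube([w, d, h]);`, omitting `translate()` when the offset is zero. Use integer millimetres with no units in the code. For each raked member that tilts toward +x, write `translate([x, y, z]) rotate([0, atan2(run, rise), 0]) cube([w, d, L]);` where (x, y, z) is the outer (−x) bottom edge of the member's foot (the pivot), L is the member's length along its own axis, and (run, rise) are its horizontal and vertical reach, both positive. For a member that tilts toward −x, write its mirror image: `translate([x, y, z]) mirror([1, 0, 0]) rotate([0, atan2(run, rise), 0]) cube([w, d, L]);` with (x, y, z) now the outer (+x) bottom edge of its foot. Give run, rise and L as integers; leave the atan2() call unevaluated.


translate([180, 0, 525]) cube([62, 1103, 47]);
translate([0, 107, 0]) rotate([0, atan2(180, 525), 0]) cube([31, 40, 555]);
translate([422, 107, 0]) mirror([1, 0, 0]) rotate([0, atan2(180, 525), 0]) cube([31, 40, 555]);
translate([0, 956, 0]) rotate([0, atan2(180, 525), 0]) cube([31, 40, 555]);
translate([422, 956, 0]) mirror([1, 0, 0]) rotate([0, atan2(180, 525), 0]) cube([31, 40, 555]);


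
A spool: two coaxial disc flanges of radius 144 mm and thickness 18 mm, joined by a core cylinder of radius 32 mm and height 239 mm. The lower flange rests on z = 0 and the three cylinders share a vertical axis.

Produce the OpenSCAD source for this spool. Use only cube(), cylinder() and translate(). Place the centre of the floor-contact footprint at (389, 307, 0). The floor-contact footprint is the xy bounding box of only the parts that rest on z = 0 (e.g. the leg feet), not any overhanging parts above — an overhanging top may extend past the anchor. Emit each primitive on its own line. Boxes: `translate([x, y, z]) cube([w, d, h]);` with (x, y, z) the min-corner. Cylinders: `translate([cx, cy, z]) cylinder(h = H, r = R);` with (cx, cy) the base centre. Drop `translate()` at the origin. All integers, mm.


translate([389, 307, 0]) cylinder(h = 18, r = 144);
translate([389, 307, 18]) cylinder(h = 239, r = 32);
translate([389, 307, 257]) cylinder(h = 18, r = 144);


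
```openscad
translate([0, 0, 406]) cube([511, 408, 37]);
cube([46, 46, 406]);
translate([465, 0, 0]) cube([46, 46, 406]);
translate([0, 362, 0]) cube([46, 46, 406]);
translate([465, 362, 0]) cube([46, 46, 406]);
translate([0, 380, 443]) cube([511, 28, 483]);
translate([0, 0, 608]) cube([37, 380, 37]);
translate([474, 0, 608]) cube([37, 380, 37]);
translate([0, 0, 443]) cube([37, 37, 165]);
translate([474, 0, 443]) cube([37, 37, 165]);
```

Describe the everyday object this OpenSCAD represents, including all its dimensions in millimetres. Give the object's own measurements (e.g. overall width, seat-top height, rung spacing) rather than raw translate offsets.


A chair. The seat is a 511×408×37 mm slab with its top at z = 443 mm, on four 46×46 mm corner legs (flush with the seat edges, standing on z = 0). A flat backrest 28 mm thick, 483 mm tall, spans the full seat width and rises from the seat top along its +y edge, rear face flush with the rear of the seat. Two armrests of 37×37 mm section run along each side from the seat's front edge to the front of the backrest, top faces 202 mm above the seat top and outer faces flush with the seat's x-edges; a 37×37 mm post under the front of each armrest stands on the seat at the front corner.


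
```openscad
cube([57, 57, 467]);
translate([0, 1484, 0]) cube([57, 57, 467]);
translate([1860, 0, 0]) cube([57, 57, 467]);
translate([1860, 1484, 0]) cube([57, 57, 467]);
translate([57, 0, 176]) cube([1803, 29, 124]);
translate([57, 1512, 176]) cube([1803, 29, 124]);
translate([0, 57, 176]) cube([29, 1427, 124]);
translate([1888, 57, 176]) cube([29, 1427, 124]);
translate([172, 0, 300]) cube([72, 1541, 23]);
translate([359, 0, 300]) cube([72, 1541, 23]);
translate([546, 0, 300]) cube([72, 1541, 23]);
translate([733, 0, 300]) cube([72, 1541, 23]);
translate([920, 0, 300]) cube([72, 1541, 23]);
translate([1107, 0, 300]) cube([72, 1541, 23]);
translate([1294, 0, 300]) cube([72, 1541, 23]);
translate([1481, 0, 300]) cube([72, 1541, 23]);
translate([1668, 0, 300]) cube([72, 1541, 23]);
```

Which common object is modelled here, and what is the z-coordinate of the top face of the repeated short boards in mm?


A bed frame. The slat-top height is 323 mm.

Four posts, four rails, and a row of slats — a bed frame. Slats sit on the rails at z = 176 + 124 = 300; with slat thickness 23, the top is 323 mm.


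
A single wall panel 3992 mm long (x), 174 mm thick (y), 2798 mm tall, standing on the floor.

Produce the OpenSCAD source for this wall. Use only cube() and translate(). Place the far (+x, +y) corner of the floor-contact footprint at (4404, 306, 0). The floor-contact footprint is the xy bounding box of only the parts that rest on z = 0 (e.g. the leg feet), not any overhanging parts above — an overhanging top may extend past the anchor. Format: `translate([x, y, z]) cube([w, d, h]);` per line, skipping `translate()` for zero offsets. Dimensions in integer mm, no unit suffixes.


translate([412, 132, 0]) cube([3992, 174, 2798]);


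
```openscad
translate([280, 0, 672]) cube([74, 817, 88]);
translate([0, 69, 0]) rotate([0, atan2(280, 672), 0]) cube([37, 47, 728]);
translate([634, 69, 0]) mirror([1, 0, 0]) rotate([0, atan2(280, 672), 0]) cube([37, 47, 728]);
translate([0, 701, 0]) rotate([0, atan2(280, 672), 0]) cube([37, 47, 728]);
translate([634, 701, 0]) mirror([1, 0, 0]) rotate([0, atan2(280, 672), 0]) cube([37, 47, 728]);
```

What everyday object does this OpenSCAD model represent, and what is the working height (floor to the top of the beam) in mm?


A sawhorse. The overall height is 760 mm.

A beam across two mirrored pairs of raked legs — a sawhorse. The beam's underside is at z = 672 (matching the legs' vertical rise in atan2(280, 672)) and the beam is 88 mm tall, so its top is at 672 + 88 = 760 mm. The raked legs top out at the beam's underside, so that is the highest point.


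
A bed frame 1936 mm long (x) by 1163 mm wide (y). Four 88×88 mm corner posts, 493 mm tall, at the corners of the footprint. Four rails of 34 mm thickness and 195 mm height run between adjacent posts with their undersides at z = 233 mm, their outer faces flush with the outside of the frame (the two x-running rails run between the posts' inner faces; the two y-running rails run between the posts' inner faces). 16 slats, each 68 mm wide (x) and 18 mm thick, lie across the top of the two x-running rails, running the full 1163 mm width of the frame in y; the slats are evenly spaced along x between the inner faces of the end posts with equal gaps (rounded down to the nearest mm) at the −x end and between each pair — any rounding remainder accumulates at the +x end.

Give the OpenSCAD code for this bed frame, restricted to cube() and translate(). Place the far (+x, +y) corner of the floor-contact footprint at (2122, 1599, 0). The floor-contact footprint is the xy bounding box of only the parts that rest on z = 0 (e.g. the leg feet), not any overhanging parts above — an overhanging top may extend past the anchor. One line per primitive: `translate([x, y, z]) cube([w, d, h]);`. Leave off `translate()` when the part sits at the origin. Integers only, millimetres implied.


// slat z = rail_z + rail_h = 233 + 195 = 428
// slat gap = ⌊(1760 − 16·68) / 17⌋ = 39
translate([186, 436, 0]) cube([88, 88, 493]);
translate([186, 1511, 0]) cube([88, 88, 493]);
translate([2034, 436, 0]) cube([88, 88, 493]);
translate([2034, 1511, 0]) cube([88, 88, 493]);
translate([274, 436, 233]) cube([1760, 34, 195]);
translate([274, 1565, 233]) cube([1760, 34, 195]);
translate([186, 524, 233]) cube([34, 987, 195]);
translate([2088, 524, 233]) cube([34, 987, 195]);
translate([313, 436, 428]) cube([68, 1163, 18]);
translate([420, 436, 428]) cube([68, 1163, 18]);
translate([527, 436, 428]) cube([68, 1163, 18]);
translate([634, 436, 428]) cube([68, 1163, 18]);
translate([741, 436, 428]) cube([68, 1163, 18]);
translate([848, 436, 428]) cube([68, 1163, 18]);
translate([955, 436, 428]) cube([68, 1163, 18]);
translate([1062, 436, 428]) cube([68, 1163, 18]);
translate([1169, 436, 428]) cube([68, 1163, 18]);
translate([1276, 436, 428]) cube([68, 1163, 18]);
translate([1383, 436, 428]) cube([68, 1163, 18]);
translate([1490, 436, 428]) cube([68, 1163, 18]);
translate([1597, 436, 428]) cube([68, 1163, 18]);
translate([1704, 436, 428]) cube([68, 1163, 18]);
translate([1811, 436, 428]) cube([68, 1163, 18]);
translate([1918, 436, 428]) cube([68, 1163, 18]);


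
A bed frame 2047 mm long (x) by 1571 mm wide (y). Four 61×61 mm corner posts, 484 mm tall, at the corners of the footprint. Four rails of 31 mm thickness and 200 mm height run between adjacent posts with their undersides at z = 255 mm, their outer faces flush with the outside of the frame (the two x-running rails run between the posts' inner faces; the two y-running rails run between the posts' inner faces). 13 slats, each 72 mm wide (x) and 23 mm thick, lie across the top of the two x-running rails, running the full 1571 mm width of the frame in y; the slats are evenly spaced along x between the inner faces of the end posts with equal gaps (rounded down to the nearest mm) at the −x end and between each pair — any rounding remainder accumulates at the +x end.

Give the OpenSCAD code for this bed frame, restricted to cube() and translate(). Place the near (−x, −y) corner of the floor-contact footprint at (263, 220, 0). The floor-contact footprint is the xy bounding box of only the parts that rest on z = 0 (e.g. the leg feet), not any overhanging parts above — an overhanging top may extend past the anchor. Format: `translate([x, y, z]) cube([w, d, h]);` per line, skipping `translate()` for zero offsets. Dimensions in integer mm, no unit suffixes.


// slat z = rail_z + rail_h = 255 + 200 = 455
// slat gap = ⌊(1925 − 13·72) / 14⌋ = 70
translate([263, 220, 0]) cube([61, 61, 484]);
translate([263, 1730, 0]) cube([61, 61, 484]);
translate([2249, 220, 0]) cube([61, 61, 484]);
translate([2249, 1730, 0]) cube([61, 61, 484]);
translate([324, 220, 255]) cube([1925, 31, 200]);
translate([324, 1760, 255]) cube([1925, 31, 200]);
translate([263, 281, 255]) cube([31, 1449, 200]);
translate([2279, 281, 255]) cube([31, 1449, 200]);
translate([394, 220, 455]) cube([72, 1571, 23]);
translate([536, 220, 455]) cube([72, 1571, 23]);
translate([678, 220, 455]) cube([72, 1571, 23]);
translate([820, 220, 455]) cube([72, 1571, 23]);
translate([962, 220, 455]) cube([72, 1571, 23]);
translate([1104, 220, 455]) cube([72, 1571, 23]);
translate([1246, 220, 455]) cube([72, 1571, 23]);
translate([1388, 220, 455]) cube([72, 1571, 23]);
translate([1530, 220, 455]) cube([72, 1571, 23]);
translate([1672, 220, 455]) cube([72, 1571, 23]);
translate([1814, 220, 455]) cube([72, 1571, 23]);
translate([1956, 220, 455]) cube([72, 1571, 23]);
translate([2098, 220, 455]) cube([72, 1571, 23]);


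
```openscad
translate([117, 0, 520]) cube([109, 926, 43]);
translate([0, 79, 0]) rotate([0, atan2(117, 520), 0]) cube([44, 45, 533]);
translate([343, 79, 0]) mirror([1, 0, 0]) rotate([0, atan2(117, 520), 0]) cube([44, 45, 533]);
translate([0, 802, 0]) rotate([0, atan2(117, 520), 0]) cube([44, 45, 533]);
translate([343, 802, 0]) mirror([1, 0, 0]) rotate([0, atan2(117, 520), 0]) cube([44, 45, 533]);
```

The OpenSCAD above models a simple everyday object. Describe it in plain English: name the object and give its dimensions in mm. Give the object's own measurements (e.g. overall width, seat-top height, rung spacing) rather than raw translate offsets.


A sawhorse. A 109×926×43 mm beam (x, y, z) sits on two A-frame leg pairs. Each pair is two raked legs of 44×45 mm section (45 mm along y) splaying symmetrically in x. Each leg rises 520 mm vertically over 117 mm of horizontal reach and is 533 mm long along its own axis. Every leg's outer bottom edge rests on the floor and its outer top edge meets a bottom edge of the beam — the left legs (tilting toward +x) meet the beam's −x bottom edge, the right legs (their mirror images, tilting toward −x) meet its +x bottom edge — so the leg tops tuck under the beam, the beam's underside is 520 mm above the floor, and the feet are 343 mm apart outside-to-outside with the beam centred between them. The two leg pairs are set in 79 mm from either end of the beam.


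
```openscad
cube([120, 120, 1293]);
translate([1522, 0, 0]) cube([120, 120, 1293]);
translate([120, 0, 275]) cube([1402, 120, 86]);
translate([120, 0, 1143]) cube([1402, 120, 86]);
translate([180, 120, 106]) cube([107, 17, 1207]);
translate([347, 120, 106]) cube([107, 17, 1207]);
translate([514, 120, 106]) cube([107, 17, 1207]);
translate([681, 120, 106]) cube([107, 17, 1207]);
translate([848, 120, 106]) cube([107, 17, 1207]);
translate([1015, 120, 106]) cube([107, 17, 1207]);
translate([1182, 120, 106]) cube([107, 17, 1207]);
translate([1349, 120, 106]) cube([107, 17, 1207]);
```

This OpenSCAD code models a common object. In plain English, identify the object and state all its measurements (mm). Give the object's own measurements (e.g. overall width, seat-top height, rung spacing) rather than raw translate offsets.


A fence section. Two 120×120 mm posts, 1293 mm tall, stand on the floor with a clear span of 1402 mm between their inner faces. Two horizontal rails of 120×86 mm section span the gap between the posts with their undersides at z = 275 mm and z = 1143 mm, flush with the posts' −y face. 8 pickets, each 107 mm wide, 17 mm thick and 1207 mm tall, are fixed to the +y face of the rails with their bottoms at z = 106 mm, spaced across the span with a 60 mm gap after the −x post and between neighbouring pickets, with 66 mm left before the +x post.


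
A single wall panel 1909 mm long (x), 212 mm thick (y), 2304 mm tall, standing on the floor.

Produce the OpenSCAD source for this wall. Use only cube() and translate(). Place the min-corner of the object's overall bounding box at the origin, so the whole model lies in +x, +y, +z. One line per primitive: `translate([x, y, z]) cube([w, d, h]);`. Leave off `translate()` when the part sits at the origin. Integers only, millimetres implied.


cube([1909, 212, 2304]);


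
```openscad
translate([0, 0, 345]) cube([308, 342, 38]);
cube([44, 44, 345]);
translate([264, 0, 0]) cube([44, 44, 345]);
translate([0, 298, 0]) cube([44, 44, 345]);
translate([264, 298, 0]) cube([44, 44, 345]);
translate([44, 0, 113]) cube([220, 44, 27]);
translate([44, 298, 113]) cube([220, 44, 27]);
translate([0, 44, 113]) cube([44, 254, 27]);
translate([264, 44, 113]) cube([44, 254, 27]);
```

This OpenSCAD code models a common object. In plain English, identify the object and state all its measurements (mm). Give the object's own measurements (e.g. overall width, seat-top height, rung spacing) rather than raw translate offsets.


A simple wooden stool: a rectangular seat 308 mm (x) by 342 mm (y), 38 mm thick, top face at z = 383 mm, on four square legs, each 44×44 mm in cross-section. The legs rest on z = 0, each flush with a corner of the seat. Four stretchers, 44 mm wide and 27 mm tall, connect adjacent legs with their undersides at z = 113 mm, each running between the inner faces of the legs it joins and aligned with the legs' outer faces on the other axis.


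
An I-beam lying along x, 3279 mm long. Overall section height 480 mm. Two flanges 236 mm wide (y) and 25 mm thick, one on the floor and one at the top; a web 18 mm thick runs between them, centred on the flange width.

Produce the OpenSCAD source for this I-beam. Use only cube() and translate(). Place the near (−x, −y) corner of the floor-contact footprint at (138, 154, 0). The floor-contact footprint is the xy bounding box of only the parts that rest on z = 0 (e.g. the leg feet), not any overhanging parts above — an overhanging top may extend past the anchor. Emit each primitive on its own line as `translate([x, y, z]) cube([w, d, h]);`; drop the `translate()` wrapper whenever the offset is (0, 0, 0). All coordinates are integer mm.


translate([138, 154, 0]) cube([3279, 236, 25]);
translate([138, 263, 25]) cube([3279, 18, 430]);
translate([138, 154, 455]) cube([3279, 236, 25]);


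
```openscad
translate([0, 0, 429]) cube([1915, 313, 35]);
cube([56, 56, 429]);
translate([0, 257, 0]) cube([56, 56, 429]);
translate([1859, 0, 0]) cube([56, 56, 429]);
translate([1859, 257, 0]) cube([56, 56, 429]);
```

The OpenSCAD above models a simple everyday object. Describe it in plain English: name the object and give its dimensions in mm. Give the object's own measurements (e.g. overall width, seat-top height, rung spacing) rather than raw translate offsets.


A long wooden bench with a 1915 mm (x) × 313 mm (y) seat, 35 mm thick, its top surface 464 mm above the floor. Four 56 mm square legs at the seat corners, flush with the edges, run from z = 0 to the seat underside.


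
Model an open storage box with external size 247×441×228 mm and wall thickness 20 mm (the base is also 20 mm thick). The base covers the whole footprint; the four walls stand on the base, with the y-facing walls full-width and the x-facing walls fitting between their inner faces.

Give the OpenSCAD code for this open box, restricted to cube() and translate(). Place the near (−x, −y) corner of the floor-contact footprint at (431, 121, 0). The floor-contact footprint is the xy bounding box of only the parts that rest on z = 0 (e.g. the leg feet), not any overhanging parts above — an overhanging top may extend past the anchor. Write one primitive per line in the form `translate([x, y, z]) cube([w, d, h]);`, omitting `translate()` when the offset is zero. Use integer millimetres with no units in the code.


translate([431, 121, 0]) cube([247, 441, 20]);
translate([431, 121, 20]) cube([247, 20, 208]);
translate([431, 542, 20]) cube([247, 20, 208]);
translate([431, 141, 20]) cube([20, 401, 208]);
translate([658, 141, 20]) cube([20, 401, 208]);


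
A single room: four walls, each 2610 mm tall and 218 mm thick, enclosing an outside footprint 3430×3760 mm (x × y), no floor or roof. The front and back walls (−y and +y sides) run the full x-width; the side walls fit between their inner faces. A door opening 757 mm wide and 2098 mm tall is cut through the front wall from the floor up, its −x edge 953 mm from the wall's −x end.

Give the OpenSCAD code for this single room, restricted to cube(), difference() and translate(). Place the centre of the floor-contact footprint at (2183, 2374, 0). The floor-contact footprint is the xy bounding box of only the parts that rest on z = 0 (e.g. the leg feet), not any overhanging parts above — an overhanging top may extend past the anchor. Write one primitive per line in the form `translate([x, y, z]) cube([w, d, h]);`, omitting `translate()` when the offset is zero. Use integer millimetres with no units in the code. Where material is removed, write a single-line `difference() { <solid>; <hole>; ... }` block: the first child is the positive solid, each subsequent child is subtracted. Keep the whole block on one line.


difference() { translate([468, 494, 0]) cube([3430, 218, 2610]); translate([1421, 494, 0]) cube([757, 218, 2098]); }
translate([468, 4036, 0]) cube([3430, 218, 2610]);
translate([468, 712, 0]) cube([218, 3324, 2610]);
translate([3680, 712, 0]) cube([218, 3324, 2610]);


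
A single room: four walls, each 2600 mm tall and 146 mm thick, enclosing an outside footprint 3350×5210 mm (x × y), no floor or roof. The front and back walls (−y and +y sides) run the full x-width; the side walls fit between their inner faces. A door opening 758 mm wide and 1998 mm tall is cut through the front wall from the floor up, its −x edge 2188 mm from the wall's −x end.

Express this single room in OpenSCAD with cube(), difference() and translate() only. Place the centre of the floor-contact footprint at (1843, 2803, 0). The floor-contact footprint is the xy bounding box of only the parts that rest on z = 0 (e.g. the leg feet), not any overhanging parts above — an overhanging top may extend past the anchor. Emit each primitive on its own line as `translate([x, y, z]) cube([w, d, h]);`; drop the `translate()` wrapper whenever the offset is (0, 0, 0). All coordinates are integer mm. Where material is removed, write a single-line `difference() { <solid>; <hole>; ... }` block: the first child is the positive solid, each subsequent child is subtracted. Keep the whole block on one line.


difference() { translate([168, 198, 0]) cube([3350, 146, 2600]); translate([2356, 198, 0]) cube([758, 146, 1998]); }
translate([168, 5262, 0]) cube([3350, 146, 2600]);
translate([168, 344, 0]) cube([146, 4918, 2600]);
translate([3372, 344, 0]) cube([146, 4918, 2600]);


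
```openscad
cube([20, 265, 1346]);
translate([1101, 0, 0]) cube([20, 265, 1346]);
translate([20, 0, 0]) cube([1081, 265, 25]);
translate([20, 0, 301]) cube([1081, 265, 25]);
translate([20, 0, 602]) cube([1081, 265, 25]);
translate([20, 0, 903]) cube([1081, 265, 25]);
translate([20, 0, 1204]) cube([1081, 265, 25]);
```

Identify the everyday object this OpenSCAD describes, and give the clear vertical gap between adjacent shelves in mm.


A bookshelf. The clear shelf gap is 276 mm.

Two tall side panels with 5 horizontal boards between them — a bookshelf. The first two shelf undersides are at z = 0 and z = 301; with shelf thickness 25, the clear gap is 301 − 0 − 25 = 276 mm.


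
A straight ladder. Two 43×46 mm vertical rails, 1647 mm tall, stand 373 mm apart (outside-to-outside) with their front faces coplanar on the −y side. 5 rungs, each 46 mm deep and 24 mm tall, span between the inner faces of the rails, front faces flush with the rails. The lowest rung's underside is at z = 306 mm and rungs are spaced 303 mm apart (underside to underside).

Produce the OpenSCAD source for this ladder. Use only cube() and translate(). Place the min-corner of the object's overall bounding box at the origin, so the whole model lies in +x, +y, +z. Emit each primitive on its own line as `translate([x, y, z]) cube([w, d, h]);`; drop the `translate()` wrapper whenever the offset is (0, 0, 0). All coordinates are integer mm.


cube([43, 46, 1647]);
translate([330, 0, 0]) cube([43, 46, 1647]);
translate([43, 0, 306]) cube([287, 46, 24]);
translate([43, 0, 609]) cube([287, 46, 24]);
translate([43, 0, 912]) cube([287, 46, 24]);
translate([43, 0, 1215]) cube([287, 46, 24]);
translate([43, 0, 1518]) cube([287, 46, 24]);


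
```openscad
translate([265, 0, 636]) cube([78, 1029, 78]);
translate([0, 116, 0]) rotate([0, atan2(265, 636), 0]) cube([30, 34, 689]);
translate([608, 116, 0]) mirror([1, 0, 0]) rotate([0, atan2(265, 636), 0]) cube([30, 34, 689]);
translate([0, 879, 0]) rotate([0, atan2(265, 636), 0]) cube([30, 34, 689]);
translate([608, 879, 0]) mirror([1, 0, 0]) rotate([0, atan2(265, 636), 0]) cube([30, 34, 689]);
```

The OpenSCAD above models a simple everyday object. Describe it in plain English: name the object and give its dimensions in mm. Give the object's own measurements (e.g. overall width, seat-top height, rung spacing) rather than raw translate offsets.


A sawhorse. A 78×1029×78 mm beam (x, y, z) sits on two A-frame leg pairs. Each pair is two raked legs of 30×34 mm section (34 mm along y) splaying symmetrically in x. Each leg rises 636 mm vertically over 265 mm of horizontal reach and is 689 mm long along its own axis. Every leg's outer bottom edge rests on the floor and its outer top edge meets a bottom edge of the beam — the left legs (tilting toward +x) meet the beam's −x bottom edge, the right legs (their mirror images, tilting toward −x) meet its +x bottom edge — so the leg tops tuck under the beam, the beam's underside is 636 mm above the floor, and the feet are 608 mm apart outside-to-outside with the beam centred between them. The two leg pairs are set in 116 mm from either end of the beam.


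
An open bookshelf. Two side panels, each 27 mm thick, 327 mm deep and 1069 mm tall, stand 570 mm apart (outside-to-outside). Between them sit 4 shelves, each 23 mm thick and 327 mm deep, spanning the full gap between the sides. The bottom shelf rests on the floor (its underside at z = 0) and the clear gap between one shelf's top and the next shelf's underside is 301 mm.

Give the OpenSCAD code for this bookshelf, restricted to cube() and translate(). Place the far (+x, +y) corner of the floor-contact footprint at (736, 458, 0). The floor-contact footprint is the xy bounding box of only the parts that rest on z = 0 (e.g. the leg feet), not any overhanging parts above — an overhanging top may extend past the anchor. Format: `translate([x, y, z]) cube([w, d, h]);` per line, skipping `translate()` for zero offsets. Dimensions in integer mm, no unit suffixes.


translate([166, 131, 0]) cube([27, 327, 1069]);
translate([709, 131, 0]) cube([27, 327, 1069]);
translate([193, 131, 0]) cube([516, 327, 23]);
translate([193, 131, 324]) cube([516, 327, 23]);
translate([193, 131, 648]) cube([516, 327, 23]);
translate([193, 131, 972]) cube([516, 327, 23]);


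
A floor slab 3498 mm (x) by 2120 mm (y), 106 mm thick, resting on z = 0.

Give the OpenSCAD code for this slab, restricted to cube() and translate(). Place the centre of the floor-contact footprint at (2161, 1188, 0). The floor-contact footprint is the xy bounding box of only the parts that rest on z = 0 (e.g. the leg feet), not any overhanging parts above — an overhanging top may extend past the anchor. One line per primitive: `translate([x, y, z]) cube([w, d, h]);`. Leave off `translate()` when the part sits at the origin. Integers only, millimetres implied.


translate([412, 128, 0]) cube([3498, 2120, 106]);


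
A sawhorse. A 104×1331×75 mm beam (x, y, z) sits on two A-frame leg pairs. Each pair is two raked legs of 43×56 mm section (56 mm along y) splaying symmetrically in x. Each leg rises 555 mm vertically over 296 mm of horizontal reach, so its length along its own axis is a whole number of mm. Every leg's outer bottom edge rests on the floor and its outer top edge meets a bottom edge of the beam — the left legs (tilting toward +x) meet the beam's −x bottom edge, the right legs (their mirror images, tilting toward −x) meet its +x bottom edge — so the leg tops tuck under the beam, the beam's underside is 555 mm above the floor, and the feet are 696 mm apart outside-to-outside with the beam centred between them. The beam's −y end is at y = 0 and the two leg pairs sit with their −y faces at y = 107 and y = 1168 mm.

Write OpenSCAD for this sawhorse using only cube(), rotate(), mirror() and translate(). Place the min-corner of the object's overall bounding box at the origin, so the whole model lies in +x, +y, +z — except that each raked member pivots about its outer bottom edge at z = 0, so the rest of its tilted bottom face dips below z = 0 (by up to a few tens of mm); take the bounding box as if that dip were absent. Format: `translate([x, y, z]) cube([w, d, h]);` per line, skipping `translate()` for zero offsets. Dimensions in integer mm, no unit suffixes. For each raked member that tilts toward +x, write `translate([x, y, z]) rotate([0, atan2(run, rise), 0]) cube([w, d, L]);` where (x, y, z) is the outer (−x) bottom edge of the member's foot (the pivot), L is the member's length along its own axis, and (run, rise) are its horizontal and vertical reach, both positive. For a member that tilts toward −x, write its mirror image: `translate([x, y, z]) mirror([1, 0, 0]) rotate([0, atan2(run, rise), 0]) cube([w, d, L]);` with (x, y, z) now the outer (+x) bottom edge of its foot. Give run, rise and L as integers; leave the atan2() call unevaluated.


// leg length = √(296² + 555²) = 629
// right-leg outer foot x = 2·296 + 104 = 696
// beam min-corner = (296, 0, 555)
translate([296, 0, 555]) cube([104, 1331, 75]);
translate([0, 107, 0]) rotate([0, atan2(296, 555), 0]) cube([43, 56, 629]);
translate([696, 107, 0]) mirror([1, 0, 0]) rotate([0, atan2(296, 555), 0]) cube([43, 56, 629]);
translate([0, 1168, 0]) rotate([0, atan2(296, 555), 0]) cube([43, 56, 629]);
translate([696, 1168, 0]) mirror([1, 0, 0]) rotate([0, atan2(296, 555), 0]) cube([43, 56, 629]);
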